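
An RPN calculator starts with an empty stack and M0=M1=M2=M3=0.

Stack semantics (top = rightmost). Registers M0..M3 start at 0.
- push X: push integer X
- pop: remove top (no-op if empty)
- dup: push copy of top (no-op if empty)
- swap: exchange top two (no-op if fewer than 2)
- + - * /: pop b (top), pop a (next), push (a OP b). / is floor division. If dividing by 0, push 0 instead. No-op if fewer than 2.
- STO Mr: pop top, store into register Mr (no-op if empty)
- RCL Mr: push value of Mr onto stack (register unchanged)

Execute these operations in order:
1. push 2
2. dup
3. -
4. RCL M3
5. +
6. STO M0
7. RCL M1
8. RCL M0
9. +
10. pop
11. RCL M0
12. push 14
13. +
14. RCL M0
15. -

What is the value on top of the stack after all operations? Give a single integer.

After op 1 (push 2): stack=[2] mem=[0,0,0,0]
After op 2 (dup): stack=[2,2] mem=[0,0,0,0]
After op 3 (-): stack=[0] mem=[0,0,0,0]
After op 4 (RCL M3): stack=[0,0] mem=[0,0,0,0]
After op 5 (+): stack=[0] mem=[0,0,0,0]
After op 6 (STO M0): stack=[empty] mem=[0,0,0,0]
After op 7 (RCL M1): stack=[0] mem=[0,0,0,0]
After op 8 (RCL M0): stack=[0,0] mem=[0,0,0,0]
After op 9 (+): stack=[0] mem=[0,0,0,0]
After op 10 (pop): stack=[empty] mem=[0,0,0,0]
After op 11 (RCL M0): stack=[0] mem=[0,0,0,0]
After op 12 (push 14): stack=[0,14] mem=[0,0,0,0]
After op 13 (+): stack=[14] mem=[0,0,0,0]
After op 14 (RCL M0): stack=[14,0] mem=[0,0,0,0]
After op 15 (-): stack=[14] mem=[0,0,0,0]

Answer: 14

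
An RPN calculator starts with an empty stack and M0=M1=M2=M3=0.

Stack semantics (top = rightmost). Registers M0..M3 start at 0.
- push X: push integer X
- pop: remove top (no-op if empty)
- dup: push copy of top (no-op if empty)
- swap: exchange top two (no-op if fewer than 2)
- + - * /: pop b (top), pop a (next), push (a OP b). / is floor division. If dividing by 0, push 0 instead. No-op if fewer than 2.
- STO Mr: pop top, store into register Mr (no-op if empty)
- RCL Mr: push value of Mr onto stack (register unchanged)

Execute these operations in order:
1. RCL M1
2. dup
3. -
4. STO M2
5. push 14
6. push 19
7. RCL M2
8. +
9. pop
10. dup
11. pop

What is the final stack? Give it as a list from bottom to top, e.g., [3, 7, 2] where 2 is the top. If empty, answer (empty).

Answer: [14]

Derivation:
After op 1 (RCL M1): stack=[0] mem=[0,0,0,0]
After op 2 (dup): stack=[0,0] mem=[0,0,0,0]
After op 3 (-): stack=[0] mem=[0,0,0,0]
After op 4 (STO M2): stack=[empty] mem=[0,0,0,0]
After op 5 (push 14): stack=[14] mem=[0,0,0,0]
After op 6 (push 19): stack=[14,19] mem=[0,0,0,0]
After op 7 (RCL M2): stack=[14,19,0] mem=[0,0,0,0]
After op 8 (+): stack=[14,19] mem=[0,0,0,0]
After op 9 (pop): stack=[14] mem=[0,0,0,0]
After op 10 (dup): stack=[14,14] mem=[0,0,0,0]
After op 11 (pop): stack=[14] mem=[0,0,0,0]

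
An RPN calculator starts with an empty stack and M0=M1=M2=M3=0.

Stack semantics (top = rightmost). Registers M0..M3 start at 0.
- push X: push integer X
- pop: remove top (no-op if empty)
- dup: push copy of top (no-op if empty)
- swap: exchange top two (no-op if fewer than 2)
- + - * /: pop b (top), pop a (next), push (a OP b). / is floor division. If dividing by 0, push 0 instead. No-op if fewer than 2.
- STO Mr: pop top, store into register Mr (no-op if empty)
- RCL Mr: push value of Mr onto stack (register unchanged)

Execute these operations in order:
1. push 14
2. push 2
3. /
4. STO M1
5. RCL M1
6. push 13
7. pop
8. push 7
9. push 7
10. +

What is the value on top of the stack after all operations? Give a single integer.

After op 1 (push 14): stack=[14] mem=[0,0,0,0]
After op 2 (push 2): stack=[14,2] mem=[0,0,0,0]
After op 3 (/): stack=[7] mem=[0,0,0,0]
After op 4 (STO M1): stack=[empty] mem=[0,7,0,0]
After op 5 (RCL M1): stack=[7] mem=[0,7,0,0]
After op 6 (push 13): stack=[7,13] mem=[0,7,0,0]
After op 7 (pop): stack=[7] mem=[0,7,0,0]
After op 8 (push 7): stack=[7,7] mem=[0,7,0,0]
After op 9 (push 7): stack=[7,7,7] mem=[0,7,0,0]
After op 10 (+): stack=[7,14] mem=[0,7,0,0]

Answer: 14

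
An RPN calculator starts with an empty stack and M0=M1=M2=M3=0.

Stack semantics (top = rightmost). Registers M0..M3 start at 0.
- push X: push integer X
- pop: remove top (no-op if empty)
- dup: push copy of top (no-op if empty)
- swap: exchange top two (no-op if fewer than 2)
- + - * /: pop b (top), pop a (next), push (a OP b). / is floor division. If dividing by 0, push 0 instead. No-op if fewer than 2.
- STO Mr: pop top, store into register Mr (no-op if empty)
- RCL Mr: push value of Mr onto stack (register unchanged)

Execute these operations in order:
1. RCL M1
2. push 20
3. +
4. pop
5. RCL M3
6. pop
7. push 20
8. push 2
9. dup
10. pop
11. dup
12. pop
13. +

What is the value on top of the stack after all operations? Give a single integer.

After op 1 (RCL M1): stack=[0] mem=[0,0,0,0]
After op 2 (push 20): stack=[0,20] mem=[0,0,0,0]
After op 3 (+): stack=[20] mem=[0,0,0,0]
After op 4 (pop): stack=[empty] mem=[0,0,0,0]
After op 5 (RCL M3): stack=[0] mem=[0,0,0,0]
After op 6 (pop): stack=[empty] mem=[0,0,0,0]
After op 7 (push 20): stack=[20] mem=[0,0,0,0]
After op 8 (push 2): stack=[20,2] mem=[0,0,0,0]
After op 9 (dup): stack=[20,2,2] mem=[0,0,0,0]
After op 10 (pop): stack=[20,2] mem=[0,0,0,0]
After op 11 (dup): stack=[20,2,2] mem=[0,0,0,0]
After op 12 (pop): stack=[20,2] mem=[0,0,0,0]
After op 13 (+): stack=[22] mem=[0,0,0,0]

Answer: 22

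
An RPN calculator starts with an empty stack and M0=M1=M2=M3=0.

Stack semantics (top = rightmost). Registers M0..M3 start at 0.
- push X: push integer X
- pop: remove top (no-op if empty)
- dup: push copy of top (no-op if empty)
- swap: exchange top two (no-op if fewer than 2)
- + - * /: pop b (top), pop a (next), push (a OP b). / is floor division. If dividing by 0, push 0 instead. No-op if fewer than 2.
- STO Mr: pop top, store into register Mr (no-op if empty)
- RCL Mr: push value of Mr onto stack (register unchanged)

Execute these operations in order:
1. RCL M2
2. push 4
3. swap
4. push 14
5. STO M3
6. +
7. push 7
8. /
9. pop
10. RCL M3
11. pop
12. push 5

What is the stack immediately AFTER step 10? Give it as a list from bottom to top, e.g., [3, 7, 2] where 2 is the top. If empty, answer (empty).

After op 1 (RCL M2): stack=[0] mem=[0,0,0,0]
After op 2 (push 4): stack=[0,4] mem=[0,0,0,0]
After op 3 (swap): stack=[4,0] mem=[0,0,0,0]
After op 4 (push 14): stack=[4,0,14] mem=[0,0,0,0]
After op 5 (STO M3): stack=[4,0] mem=[0,0,0,14]
After op 6 (+): stack=[4] mem=[0,0,0,14]
After op 7 (push 7): stack=[4,7] mem=[0,0,0,14]
After op 8 (/): stack=[0] mem=[0,0,0,14]
After op 9 (pop): stack=[empty] mem=[0,0,0,14]
After op 10 (RCL M3): stack=[14] mem=[0,0,0,14]

[14]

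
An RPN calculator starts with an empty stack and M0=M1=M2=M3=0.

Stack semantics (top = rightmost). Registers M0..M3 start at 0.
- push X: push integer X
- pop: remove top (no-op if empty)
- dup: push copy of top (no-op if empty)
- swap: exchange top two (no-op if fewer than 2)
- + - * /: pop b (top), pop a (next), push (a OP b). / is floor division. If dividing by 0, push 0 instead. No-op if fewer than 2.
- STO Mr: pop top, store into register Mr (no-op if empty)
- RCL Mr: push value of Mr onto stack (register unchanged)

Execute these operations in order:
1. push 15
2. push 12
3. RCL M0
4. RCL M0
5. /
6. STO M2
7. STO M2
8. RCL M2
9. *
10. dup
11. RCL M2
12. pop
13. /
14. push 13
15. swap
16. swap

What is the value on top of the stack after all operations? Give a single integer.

After op 1 (push 15): stack=[15] mem=[0,0,0,0]
After op 2 (push 12): stack=[15,12] mem=[0,0,0,0]
After op 3 (RCL M0): stack=[15,12,0] mem=[0,0,0,0]
After op 4 (RCL M0): stack=[15,12,0,0] mem=[0,0,0,0]
After op 5 (/): stack=[15,12,0] mem=[0,0,0,0]
After op 6 (STO M2): stack=[15,12] mem=[0,0,0,0]
After op 7 (STO M2): stack=[15] mem=[0,0,12,0]
After op 8 (RCL M2): stack=[15,12] mem=[0,0,12,0]
After op 9 (*): stack=[180] mem=[0,0,12,0]
After op 10 (dup): stack=[180,180] mem=[0,0,12,0]
After op 11 (RCL M2): stack=[180,180,12] mem=[0,0,12,0]
After op 12 (pop): stack=[180,180] mem=[0,0,12,0]
After op 13 (/): stack=[1] mem=[0,0,12,0]
After op 14 (push 13): stack=[1,13] mem=[0,0,12,0]
After op 15 (swap): stack=[13,1] mem=[0,0,12,0]
After op 16 (swap): stack=[1,13] mem=[0,0,12,0]

Answer: 13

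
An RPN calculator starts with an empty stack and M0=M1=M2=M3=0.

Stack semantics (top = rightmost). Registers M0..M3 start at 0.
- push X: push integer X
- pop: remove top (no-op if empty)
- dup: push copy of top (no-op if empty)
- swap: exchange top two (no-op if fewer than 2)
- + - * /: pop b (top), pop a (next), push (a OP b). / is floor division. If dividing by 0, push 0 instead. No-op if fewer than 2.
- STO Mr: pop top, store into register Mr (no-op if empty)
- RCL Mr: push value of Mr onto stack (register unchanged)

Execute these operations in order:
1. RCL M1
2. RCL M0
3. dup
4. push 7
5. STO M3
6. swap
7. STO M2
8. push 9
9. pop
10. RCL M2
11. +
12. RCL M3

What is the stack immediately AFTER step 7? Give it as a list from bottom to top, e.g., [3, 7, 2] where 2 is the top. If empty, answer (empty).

After op 1 (RCL M1): stack=[0] mem=[0,0,0,0]
After op 2 (RCL M0): stack=[0,0] mem=[0,0,0,0]
After op 3 (dup): stack=[0,0,0] mem=[0,0,0,0]
After op 4 (push 7): stack=[0,0,0,7] mem=[0,0,0,0]
After op 5 (STO M3): stack=[0,0,0] mem=[0,0,0,7]
After op 6 (swap): stack=[0,0,0] mem=[0,0,0,7]
After op 7 (STO M2): stack=[0,0] mem=[0,0,0,7]

[0, 0]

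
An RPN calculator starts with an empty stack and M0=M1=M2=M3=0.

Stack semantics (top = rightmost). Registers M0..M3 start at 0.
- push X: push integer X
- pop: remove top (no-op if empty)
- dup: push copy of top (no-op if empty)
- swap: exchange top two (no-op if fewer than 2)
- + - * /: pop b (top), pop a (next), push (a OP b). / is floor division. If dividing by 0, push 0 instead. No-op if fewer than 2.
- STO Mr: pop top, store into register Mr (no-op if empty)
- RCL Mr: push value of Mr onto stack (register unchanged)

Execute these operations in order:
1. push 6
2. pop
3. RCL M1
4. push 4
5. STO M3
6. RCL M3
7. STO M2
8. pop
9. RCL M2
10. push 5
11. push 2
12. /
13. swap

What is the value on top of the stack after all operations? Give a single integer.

After op 1 (push 6): stack=[6] mem=[0,0,0,0]
After op 2 (pop): stack=[empty] mem=[0,0,0,0]
After op 3 (RCL M1): stack=[0] mem=[0,0,0,0]
After op 4 (push 4): stack=[0,4] mem=[0,0,0,0]
After op 5 (STO M3): stack=[0] mem=[0,0,0,4]
After op 6 (RCL M3): stack=[0,4] mem=[0,0,0,4]
After op 7 (STO M2): stack=[0] mem=[0,0,4,4]
After op 8 (pop): stack=[empty] mem=[0,0,4,4]
After op 9 (RCL M2): stack=[4] mem=[0,0,4,4]
After op 10 (push 5): stack=[4,5] mem=[0,0,4,4]
After op 11 (push 2): stack=[4,5,2] mem=[0,0,4,4]
After op 12 (/): stack=[4,2] mem=[0,0,4,4]
After op 13 (swap): stack=[2,4] mem=[0,0,4,4]

Answer: 4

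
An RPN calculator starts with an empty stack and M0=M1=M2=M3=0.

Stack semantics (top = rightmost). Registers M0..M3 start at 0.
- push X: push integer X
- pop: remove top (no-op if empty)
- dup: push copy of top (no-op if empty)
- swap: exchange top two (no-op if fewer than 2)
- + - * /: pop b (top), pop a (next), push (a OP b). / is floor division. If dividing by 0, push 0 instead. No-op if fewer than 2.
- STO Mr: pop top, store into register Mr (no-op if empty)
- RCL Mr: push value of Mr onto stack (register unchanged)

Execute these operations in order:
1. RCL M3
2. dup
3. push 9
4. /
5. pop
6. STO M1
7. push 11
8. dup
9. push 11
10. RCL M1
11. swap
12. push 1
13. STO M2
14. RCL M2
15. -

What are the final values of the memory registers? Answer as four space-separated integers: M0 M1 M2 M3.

Answer: 0 0 1 0

Derivation:
After op 1 (RCL M3): stack=[0] mem=[0,0,0,0]
After op 2 (dup): stack=[0,0] mem=[0,0,0,0]
After op 3 (push 9): stack=[0,0,9] mem=[0,0,0,0]
After op 4 (/): stack=[0,0] mem=[0,0,0,0]
After op 5 (pop): stack=[0] mem=[0,0,0,0]
After op 6 (STO M1): stack=[empty] mem=[0,0,0,0]
After op 7 (push 11): stack=[11] mem=[0,0,0,0]
After op 8 (dup): stack=[11,11] mem=[0,0,0,0]
After op 9 (push 11): stack=[11,11,11] mem=[0,0,0,0]
After op 10 (RCL M1): stack=[11,11,11,0] mem=[0,0,0,0]
After op 11 (swap): stack=[11,11,0,11] mem=[0,0,0,0]
After op 12 (push 1): stack=[11,11,0,11,1] mem=[0,0,0,0]
After op 13 (STO M2): stack=[11,11,0,11] mem=[0,0,1,0]
After op 14 (RCL M2): stack=[11,11,0,11,1] mem=[0,0,1,0]
After op 15 (-): stack=[11,11,0,10] mem=[0,0,1,0]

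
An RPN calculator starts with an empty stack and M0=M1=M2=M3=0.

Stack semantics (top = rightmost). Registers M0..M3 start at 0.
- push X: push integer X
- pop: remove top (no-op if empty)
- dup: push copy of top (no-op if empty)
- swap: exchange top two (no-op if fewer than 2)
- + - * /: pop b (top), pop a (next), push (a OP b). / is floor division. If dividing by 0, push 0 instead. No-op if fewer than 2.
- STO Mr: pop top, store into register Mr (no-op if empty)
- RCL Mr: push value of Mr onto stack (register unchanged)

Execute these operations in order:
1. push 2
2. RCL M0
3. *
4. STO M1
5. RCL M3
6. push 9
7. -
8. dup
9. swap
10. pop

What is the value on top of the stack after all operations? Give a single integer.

Answer: -9

Derivation:
After op 1 (push 2): stack=[2] mem=[0,0,0,0]
After op 2 (RCL M0): stack=[2,0] mem=[0,0,0,0]
After op 3 (*): stack=[0] mem=[0,0,0,0]
After op 4 (STO M1): stack=[empty] mem=[0,0,0,0]
After op 5 (RCL M3): stack=[0] mem=[0,0,0,0]
After op 6 (push 9): stack=[0,9] mem=[0,0,0,0]
After op 7 (-): stack=[-9] mem=[0,0,0,0]
After op 8 (dup): stack=[-9,-9] mem=[0,0,0,0]
After op 9 (swap): stack=[-9,-9] mem=[0,0,0,0]
After op 10 (pop): stack=[-9] mem=[0,0,0,0]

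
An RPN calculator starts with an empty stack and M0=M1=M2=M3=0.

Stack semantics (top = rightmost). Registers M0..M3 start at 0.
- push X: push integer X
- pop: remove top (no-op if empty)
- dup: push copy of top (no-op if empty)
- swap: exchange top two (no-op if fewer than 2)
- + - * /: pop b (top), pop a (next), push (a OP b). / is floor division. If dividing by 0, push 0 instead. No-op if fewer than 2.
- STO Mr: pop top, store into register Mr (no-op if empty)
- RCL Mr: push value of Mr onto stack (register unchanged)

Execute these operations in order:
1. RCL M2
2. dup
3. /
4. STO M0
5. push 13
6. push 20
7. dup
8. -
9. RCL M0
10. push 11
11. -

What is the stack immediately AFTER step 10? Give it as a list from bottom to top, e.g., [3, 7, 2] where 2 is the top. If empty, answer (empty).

After op 1 (RCL M2): stack=[0] mem=[0,0,0,0]
After op 2 (dup): stack=[0,0] mem=[0,0,0,0]
After op 3 (/): stack=[0] mem=[0,0,0,0]
After op 4 (STO M0): stack=[empty] mem=[0,0,0,0]
After op 5 (push 13): stack=[13] mem=[0,0,0,0]
After op 6 (push 20): stack=[13,20] mem=[0,0,0,0]
After op 7 (dup): stack=[13,20,20] mem=[0,0,0,0]
After op 8 (-): stack=[13,0] mem=[0,0,0,0]
After op 9 (RCL M0): stack=[13,0,0] mem=[0,0,0,0]
After op 10 (push 11): stack=[13,0,0,11] mem=[0,0,0,0]

[13, 0, 0, 11]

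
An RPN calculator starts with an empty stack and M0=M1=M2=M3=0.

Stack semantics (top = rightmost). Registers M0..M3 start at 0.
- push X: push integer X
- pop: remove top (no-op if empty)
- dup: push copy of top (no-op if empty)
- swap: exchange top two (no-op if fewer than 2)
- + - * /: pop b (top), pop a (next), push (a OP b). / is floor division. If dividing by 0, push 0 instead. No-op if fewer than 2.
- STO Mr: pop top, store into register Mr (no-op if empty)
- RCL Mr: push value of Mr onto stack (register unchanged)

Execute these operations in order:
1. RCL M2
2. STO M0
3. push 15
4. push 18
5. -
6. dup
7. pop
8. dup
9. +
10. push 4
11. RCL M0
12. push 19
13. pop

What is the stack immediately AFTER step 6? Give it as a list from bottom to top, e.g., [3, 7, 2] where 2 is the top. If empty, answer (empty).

After op 1 (RCL M2): stack=[0] mem=[0,0,0,0]
After op 2 (STO M0): stack=[empty] mem=[0,0,0,0]
After op 3 (push 15): stack=[15] mem=[0,0,0,0]
After op 4 (push 18): stack=[15,18] mem=[0,0,0,0]
After op 5 (-): stack=[-3] mem=[0,0,0,0]
After op 6 (dup): stack=[-3,-3] mem=[0,0,0,0]

[-3, -3]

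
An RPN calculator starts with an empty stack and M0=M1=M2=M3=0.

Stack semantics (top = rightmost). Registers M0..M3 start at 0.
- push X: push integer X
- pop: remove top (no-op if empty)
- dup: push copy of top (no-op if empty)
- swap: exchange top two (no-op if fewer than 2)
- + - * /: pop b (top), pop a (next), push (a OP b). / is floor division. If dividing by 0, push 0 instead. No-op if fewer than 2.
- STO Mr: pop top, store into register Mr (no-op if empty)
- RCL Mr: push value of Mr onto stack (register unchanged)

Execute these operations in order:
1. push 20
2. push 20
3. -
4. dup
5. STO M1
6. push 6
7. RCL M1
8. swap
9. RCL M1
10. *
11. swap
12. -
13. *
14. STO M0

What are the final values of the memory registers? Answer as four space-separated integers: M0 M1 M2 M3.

Answer: 0 0 0 0

Derivation:
After op 1 (push 20): stack=[20] mem=[0,0,0,0]
After op 2 (push 20): stack=[20,20] mem=[0,0,0,0]
After op 3 (-): stack=[0] mem=[0,0,0,0]
After op 4 (dup): stack=[0,0] mem=[0,0,0,0]
After op 5 (STO M1): stack=[0] mem=[0,0,0,0]
After op 6 (push 6): stack=[0,6] mem=[0,0,0,0]
After op 7 (RCL M1): stack=[0,6,0] mem=[0,0,0,0]
After op 8 (swap): stack=[0,0,6] mem=[0,0,0,0]
After op 9 (RCL M1): stack=[0,0,6,0] mem=[0,0,0,0]
After op 10 (*): stack=[0,0,0] mem=[0,0,0,0]
After op 11 (swap): stack=[0,0,0] mem=[0,0,0,0]
After op 12 (-): stack=[0,0] mem=[0,0,0,0]
After op 13 (*): stack=[0] mem=[0,0,0,0]
After op 14 (STO M0): stack=[empty] mem=[0,0,0,0]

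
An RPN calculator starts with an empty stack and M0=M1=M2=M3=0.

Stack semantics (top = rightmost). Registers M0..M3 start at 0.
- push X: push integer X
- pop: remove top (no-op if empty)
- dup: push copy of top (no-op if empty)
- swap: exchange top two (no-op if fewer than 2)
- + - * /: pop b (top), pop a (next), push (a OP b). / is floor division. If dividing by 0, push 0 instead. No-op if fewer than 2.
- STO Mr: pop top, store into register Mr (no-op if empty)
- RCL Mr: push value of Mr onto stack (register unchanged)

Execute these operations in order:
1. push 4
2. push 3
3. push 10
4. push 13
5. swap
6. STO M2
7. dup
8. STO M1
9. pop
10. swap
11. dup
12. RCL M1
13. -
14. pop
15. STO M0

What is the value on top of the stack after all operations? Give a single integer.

Answer: 3

Derivation:
After op 1 (push 4): stack=[4] mem=[0,0,0,0]
After op 2 (push 3): stack=[4,3] mem=[0,0,0,0]
After op 3 (push 10): stack=[4,3,10] mem=[0,0,0,0]
After op 4 (push 13): stack=[4,3,10,13] mem=[0,0,0,0]
After op 5 (swap): stack=[4,3,13,10] mem=[0,0,0,0]
After op 6 (STO M2): stack=[4,3,13] mem=[0,0,10,0]
After op 7 (dup): stack=[4,3,13,13] mem=[0,0,10,0]
After op 8 (STO M1): stack=[4,3,13] mem=[0,13,10,0]
After op 9 (pop): stack=[4,3] mem=[0,13,10,0]
After op 10 (swap): stack=[3,4] mem=[0,13,10,0]
After op 11 (dup): stack=[3,4,4] mem=[0,13,10,0]
After op 12 (RCL M1): stack=[3,4,4,13] mem=[0,13,10,0]
After op 13 (-): stack=[3,4,-9] mem=[0,13,10,0]
After op 14 (pop): stack=[3,4] mem=[0,13,10,0]
After op 15 (STO M0): stack=[3] mem=[4,13,10,0]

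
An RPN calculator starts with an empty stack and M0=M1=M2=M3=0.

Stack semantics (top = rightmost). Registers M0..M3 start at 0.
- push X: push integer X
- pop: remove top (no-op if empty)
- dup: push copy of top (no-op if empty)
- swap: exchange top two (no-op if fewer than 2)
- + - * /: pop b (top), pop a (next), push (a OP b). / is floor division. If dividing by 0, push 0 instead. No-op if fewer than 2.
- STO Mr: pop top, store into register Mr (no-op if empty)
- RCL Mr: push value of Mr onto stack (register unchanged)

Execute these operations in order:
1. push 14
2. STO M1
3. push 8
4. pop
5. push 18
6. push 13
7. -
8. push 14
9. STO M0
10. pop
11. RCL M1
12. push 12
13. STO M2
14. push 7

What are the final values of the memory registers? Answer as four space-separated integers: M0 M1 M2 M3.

Answer: 14 14 12 0

Derivation:
After op 1 (push 14): stack=[14] mem=[0,0,0,0]
After op 2 (STO M1): stack=[empty] mem=[0,14,0,0]
After op 3 (push 8): stack=[8] mem=[0,14,0,0]
After op 4 (pop): stack=[empty] mem=[0,14,0,0]
After op 5 (push 18): stack=[18] mem=[0,14,0,0]
After op 6 (push 13): stack=[18,13] mem=[0,14,0,0]
After op 7 (-): stack=[5] mem=[0,14,0,0]
After op 8 (push 14): stack=[5,14] mem=[0,14,0,0]
After op 9 (STO M0): stack=[5] mem=[14,14,0,0]
After op 10 (pop): stack=[empty] mem=[14,14,0,0]
After op 11 (RCL M1): stack=[14] mem=[14,14,0,0]
After op 12 (push 12): stack=[14,12] mem=[14,14,0,0]
After op 13 (STO M2): stack=[14] mem=[14,14,12,0]
After op 14 (push 7): stack=[14,7] mem=[14,14,12,0]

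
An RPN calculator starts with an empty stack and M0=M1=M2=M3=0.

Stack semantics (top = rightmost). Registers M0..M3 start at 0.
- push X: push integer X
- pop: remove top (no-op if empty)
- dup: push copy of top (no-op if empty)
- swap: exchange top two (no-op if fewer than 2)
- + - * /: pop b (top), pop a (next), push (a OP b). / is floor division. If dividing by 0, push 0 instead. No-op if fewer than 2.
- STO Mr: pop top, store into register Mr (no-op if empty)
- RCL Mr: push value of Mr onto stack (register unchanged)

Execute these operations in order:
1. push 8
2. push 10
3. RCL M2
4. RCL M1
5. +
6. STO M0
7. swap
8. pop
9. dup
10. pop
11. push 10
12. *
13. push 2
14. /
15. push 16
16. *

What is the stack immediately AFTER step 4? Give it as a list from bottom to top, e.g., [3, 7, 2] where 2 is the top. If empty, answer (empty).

After op 1 (push 8): stack=[8] mem=[0,0,0,0]
After op 2 (push 10): stack=[8,10] mem=[0,0,0,0]
After op 3 (RCL M2): stack=[8,10,0] mem=[0,0,0,0]
After op 4 (RCL M1): stack=[8,10,0,0] mem=[0,0,0,0]

[8, 10, 0, 0]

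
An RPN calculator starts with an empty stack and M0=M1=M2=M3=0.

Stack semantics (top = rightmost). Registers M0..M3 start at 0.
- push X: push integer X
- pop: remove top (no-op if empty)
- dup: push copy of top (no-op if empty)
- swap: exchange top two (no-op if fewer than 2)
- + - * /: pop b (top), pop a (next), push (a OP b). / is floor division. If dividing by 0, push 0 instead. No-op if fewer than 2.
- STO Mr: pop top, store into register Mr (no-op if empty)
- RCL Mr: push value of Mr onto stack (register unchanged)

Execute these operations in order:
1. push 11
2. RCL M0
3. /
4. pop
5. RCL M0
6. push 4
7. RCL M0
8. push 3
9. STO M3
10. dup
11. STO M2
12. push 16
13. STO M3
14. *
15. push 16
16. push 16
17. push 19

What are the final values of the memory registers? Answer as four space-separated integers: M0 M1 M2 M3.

Answer: 0 0 0 16

Derivation:
After op 1 (push 11): stack=[11] mem=[0,0,0,0]
After op 2 (RCL M0): stack=[11,0] mem=[0,0,0,0]
After op 3 (/): stack=[0] mem=[0,0,0,0]
After op 4 (pop): stack=[empty] mem=[0,0,0,0]
After op 5 (RCL M0): stack=[0] mem=[0,0,0,0]
After op 6 (push 4): stack=[0,4] mem=[0,0,0,0]
After op 7 (RCL M0): stack=[0,4,0] mem=[0,0,0,0]
After op 8 (push 3): stack=[0,4,0,3] mem=[0,0,0,0]
After op 9 (STO M3): stack=[0,4,0] mem=[0,0,0,3]
After op 10 (dup): stack=[0,4,0,0] mem=[0,0,0,3]
After op 11 (STO M2): stack=[0,4,0] mem=[0,0,0,3]
After op 12 (push 16): stack=[0,4,0,16] mem=[0,0,0,3]
After op 13 (STO M3): stack=[0,4,0] mem=[0,0,0,16]
After op 14 (*): stack=[0,0] mem=[0,0,0,16]
After op 15 (push 16): stack=[0,0,16] mem=[0,0,0,16]
After op 16 (push 16): stack=[0,0,16,16] mem=[0,0,0,16]
After op 17 (push 19): stack=[0,0,16,16,19] mem=[0,0,0,16]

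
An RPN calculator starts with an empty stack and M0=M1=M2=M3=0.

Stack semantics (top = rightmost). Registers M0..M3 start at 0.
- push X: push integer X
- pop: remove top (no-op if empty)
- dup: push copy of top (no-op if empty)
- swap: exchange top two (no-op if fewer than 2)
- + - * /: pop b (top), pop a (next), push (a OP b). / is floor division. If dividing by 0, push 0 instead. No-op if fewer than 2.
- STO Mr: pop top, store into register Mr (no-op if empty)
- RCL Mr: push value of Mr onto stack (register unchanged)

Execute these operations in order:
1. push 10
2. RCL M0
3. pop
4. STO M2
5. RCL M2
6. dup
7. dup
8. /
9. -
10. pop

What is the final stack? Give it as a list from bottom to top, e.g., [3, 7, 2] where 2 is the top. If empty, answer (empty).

After op 1 (push 10): stack=[10] mem=[0,0,0,0]
After op 2 (RCL M0): stack=[10,0] mem=[0,0,0,0]
After op 3 (pop): stack=[10] mem=[0,0,0,0]
After op 4 (STO M2): stack=[empty] mem=[0,0,10,0]
After op 5 (RCL M2): stack=[10] mem=[0,0,10,0]
After op 6 (dup): stack=[10,10] mem=[0,0,10,0]
After op 7 (dup): stack=[10,10,10] mem=[0,0,10,0]
After op 8 (/): stack=[10,1] mem=[0,0,10,0]
After op 9 (-): stack=[9] mem=[0,0,10,0]
After op 10 (pop): stack=[empty] mem=[0,0,10,0]

Answer: (empty)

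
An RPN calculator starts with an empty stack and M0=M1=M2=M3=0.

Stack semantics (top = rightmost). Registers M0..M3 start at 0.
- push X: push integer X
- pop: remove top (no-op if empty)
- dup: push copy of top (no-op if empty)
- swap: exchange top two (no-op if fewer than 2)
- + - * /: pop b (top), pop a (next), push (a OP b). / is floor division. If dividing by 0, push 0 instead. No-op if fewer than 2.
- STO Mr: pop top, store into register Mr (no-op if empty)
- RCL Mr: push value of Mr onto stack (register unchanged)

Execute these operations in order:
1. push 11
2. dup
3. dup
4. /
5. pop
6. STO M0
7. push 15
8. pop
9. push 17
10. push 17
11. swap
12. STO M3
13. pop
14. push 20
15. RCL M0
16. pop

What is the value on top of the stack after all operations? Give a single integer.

Answer: 20

Derivation:
After op 1 (push 11): stack=[11] mem=[0,0,0,0]
After op 2 (dup): stack=[11,11] mem=[0,0,0,0]
After op 3 (dup): stack=[11,11,11] mem=[0,0,0,0]
After op 4 (/): stack=[11,1] mem=[0,0,0,0]
After op 5 (pop): stack=[11] mem=[0,0,0,0]
After op 6 (STO M0): stack=[empty] mem=[11,0,0,0]
After op 7 (push 15): stack=[15] mem=[11,0,0,0]
After op 8 (pop): stack=[empty] mem=[11,0,0,0]
After op 9 (push 17): stack=[17] mem=[11,0,0,0]
After op 10 (push 17): stack=[17,17] mem=[11,0,0,0]
After op 11 (swap): stack=[17,17] mem=[11,0,0,0]
After op 12 (STO M3): stack=[17] mem=[11,0,0,17]
After op 13 (pop): stack=[empty] mem=[11,0,0,17]
After op 14 (push 20): stack=[20] mem=[11,0,0,17]
After op 15 (RCL M0): stack=[20,11] mem=[11,0,0,17]
After op 16 (pop): stack=[20] mem=[11,0,0,17]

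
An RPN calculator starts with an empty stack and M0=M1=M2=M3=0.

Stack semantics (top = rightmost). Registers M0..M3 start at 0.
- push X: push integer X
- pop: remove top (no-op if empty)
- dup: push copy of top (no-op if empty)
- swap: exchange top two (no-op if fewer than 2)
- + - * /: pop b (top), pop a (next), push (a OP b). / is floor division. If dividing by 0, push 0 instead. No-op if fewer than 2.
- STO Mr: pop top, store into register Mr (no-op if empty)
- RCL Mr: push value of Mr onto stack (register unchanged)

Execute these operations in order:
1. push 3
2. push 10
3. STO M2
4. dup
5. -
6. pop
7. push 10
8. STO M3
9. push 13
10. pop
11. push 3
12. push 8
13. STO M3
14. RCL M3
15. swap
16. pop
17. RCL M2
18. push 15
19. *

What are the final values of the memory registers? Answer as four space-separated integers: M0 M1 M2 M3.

Answer: 0 0 10 8

Derivation:
After op 1 (push 3): stack=[3] mem=[0,0,0,0]
After op 2 (push 10): stack=[3,10] mem=[0,0,0,0]
After op 3 (STO M2): stack=[3] mem=[0,0,10,0]
After op 4 (dup): stack=[3,3] mem=[0,0,10,0]
After op 5 (-): stack=[0] mem=[0,0,10,0]
After op 6 (pop): stack=[empty] mem=[0,0,10,0]
After op 7 (push 10): stack=[10] mem=[0,0,10,0]
After op 8 (STO M3): stack=[empty] mem=[0,0,10,10]
After op 9 (push 13): stack=[13] mem=[0,0,10,10]
After op 10 (pop): stack=[empty] mem=[0,0,10,10]
After op 11 (push 3): stack=[3] mem=[0,0,10,10]
After op 12 (push 8): stack=[3,8] mem=[0,0,10,10]
After op 13 (STO M3): stack=[3] mem=[0,0,10,8]
After op 14 (RCL M3): stack=[3,8] mem=[0,0,10,8]
After op 15 (swap): stack=[8,3] mem=[0,0,10,8]
After op 16 (pop): stack=[8] mem=[0,0,10,8]
After op 17 (RCL M2): stack=[8,10] mem=[0,0,10,8]
After op 18 (push 15): stack=[8,10,15] mem=[0,0,10,8]
After op 19 (*): stack=[8,150] mem=[0,0,10,8]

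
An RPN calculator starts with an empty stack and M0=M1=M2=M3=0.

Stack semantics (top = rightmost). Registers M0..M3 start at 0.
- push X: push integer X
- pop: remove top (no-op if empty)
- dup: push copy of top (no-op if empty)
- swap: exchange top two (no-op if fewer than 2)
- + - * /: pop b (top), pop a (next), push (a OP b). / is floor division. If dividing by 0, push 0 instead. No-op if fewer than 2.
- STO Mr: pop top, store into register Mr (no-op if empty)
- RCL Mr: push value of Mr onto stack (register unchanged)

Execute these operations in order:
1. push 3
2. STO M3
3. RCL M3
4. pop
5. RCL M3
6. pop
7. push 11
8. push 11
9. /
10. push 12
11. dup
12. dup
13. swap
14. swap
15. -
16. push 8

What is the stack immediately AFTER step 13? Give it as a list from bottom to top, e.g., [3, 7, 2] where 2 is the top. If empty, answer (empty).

After op 1 (push 3): stack=[3] mem=[0,0,0,0]
After op 2 (STO M3): stack=[empty] mem=[0,0,0,3]
After op 3 (RCL M3): stack=[3] mem=[0,0,0,3]
After op 4 (pop): stack=[empty] mem=[0,0,0,3]
After op 5 (RCL M3): stack=[3] mem=[0,0,0,3]
After op 6 (pop): stack=[empty] mem=[0,0,0,3]
After op 7 (push 11): stack=[11] mem=[0,0,0,3]
After op 8 (push 11): stack=[11,11] mem=[0,0,0,3]
After op 9 (/): stack=[1] mem=[0,0,0,3]
After op 10 (push 12): stack=[1,12] mem=[0,0,0,3]
After op 11 (dup): stack=[1,12,12] mem=[0,0,0,3]
After op 12 (dup): stack=[1,12,12,12] mem=[0,0,0,3]
After op 13 (swap): stack=[1,12,12,12] mem=[0,0,0,3]

[1, 12, 12, 12]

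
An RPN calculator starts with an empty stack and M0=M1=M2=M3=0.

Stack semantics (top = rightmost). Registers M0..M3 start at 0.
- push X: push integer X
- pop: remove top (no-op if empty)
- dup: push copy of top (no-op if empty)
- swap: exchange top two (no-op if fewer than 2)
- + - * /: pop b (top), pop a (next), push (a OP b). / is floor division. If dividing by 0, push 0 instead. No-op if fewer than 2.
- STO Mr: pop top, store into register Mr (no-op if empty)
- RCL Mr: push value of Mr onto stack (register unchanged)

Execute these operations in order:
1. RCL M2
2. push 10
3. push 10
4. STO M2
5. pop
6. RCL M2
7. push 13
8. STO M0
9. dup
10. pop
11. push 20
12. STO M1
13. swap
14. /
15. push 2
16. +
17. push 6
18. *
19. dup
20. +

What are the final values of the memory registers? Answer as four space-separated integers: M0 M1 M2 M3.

Answer: 13 20 10 0

Derivation:
After op 1 (RCL M2): stack=[0] mem=[0,0,0,0]
After op 2 (push 10): stack=[0,10] mem=[0,0,0,0]
After op 3 (push 10): stack=[0,10,10] mem=[0,0,0,0]
After op 4 (STO M2): stack=[0,10] mem=[0,0,10,0]
After op 5 (pop): stack=[0] mem=[0,0,10,0]
After op 6 (RCL M2): stack=[0,10] mem=[0,0,10,0]
After op 7 (push 13): stack=[0,10,13] mem=[0,0,10,0]
After op 8 (STO M0): stack=[0,10] mem=[13,0,10,0]
After op 9 (dup): stack=[0,10,10] mem=[13,0,10,0]
After op 10 (pop): stack=[0,10] mem=[13,0,10,0]
After op 11 (push 20): stack=[0,10,20] mem=[13,0,10,0]
After op 12 (STO M1): stack=[0,10] mem=[13,20,10,0]
After op 13 (swap): stack=[10,0] mem=[13,20,10,0]
After op 14 (/): stack=[0] mem=[13,20,10,0]
After op 15 (push 2): stack=[0,2] mem=[13,20,10,0]
After op 16 (+): stack=[2] mem=[13,20,10,0]
After op 17 (push 6): stack=[2,6] mem=[13,20,10,0]
After op 18 (*): stack=[12] mem=[13,20,10,0]
After op 19 (dup): stack=[12,12] mem=[13,20,10,0]
After op 20 (+): stack=[24] mem=[13,20,10,0]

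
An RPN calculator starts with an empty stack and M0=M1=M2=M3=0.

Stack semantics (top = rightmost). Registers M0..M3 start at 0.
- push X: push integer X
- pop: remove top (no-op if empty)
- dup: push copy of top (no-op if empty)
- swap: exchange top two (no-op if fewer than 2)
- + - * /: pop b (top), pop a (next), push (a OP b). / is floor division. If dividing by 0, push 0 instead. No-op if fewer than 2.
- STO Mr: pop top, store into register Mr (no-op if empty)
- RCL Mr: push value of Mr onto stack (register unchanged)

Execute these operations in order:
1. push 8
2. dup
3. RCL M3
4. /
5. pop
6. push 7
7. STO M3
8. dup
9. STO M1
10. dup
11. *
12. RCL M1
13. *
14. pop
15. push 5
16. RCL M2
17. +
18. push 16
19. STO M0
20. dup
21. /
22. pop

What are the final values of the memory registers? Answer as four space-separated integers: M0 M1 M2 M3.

Answer: 16 8 0 7

Derivation:
After op 1 (push 8): stack=[8] mem=[0,0,0,0]
After op 2 (dup): stack=[8,8] mem=[0,0,0,0]
After op 3 (RCL M3): stack=[8,8,0] mem=[0,0,0,0]
After op 4 (/): stack=[8,0] mem=[0,0,0,0]
After op 5 (pop): stack=[8] mem=[0,0,0,0]
After op 6 (push 7): stack=[8,7] mem=[0,0,0,0]
After op 7 (STO M3): stack=[8] mem=[0,0,0,7]
After op 8 (dup): stack=[8,8] mem=[0,0,0,7]
After op 9 (STO M1): stack=[8] mem=[0,8,0,7]
After op 10 (dup): stack=[8,8] mem=[0,8,0,7]
After op 11 (*): stack=[64] mem=[0,8,0,7]
After op 12 (RCL M1): stack=[64,8] mem=[0,8,0,7]
After op 13 (*): stack=[512] mem=[0,8,0,7]
After op 14 (pop): stack=[empty] mem=[0,8,0,7]
After op 15 (push 5): stack=[5] mem=[0,8,0,7]
After op 16 (RCL M2): stack=[5,0] mem=[0,8,0,7]
After op 17 (+): stack=[5] mem=[0,8,0,7]
After op 18 (push 16): stack=[5,16] mem=[0,8,0,7]
After op 19 (STO M0): stack=[5] mem=[16,8,0,7]
After op 20 (dup): stack=[5,5] mem=[16,8,0,7]
After op 21 (/): stack=[1] mem=[16,8,0,7]
After op 22 (pop): stack=[empty] mem=[16,8,0,7]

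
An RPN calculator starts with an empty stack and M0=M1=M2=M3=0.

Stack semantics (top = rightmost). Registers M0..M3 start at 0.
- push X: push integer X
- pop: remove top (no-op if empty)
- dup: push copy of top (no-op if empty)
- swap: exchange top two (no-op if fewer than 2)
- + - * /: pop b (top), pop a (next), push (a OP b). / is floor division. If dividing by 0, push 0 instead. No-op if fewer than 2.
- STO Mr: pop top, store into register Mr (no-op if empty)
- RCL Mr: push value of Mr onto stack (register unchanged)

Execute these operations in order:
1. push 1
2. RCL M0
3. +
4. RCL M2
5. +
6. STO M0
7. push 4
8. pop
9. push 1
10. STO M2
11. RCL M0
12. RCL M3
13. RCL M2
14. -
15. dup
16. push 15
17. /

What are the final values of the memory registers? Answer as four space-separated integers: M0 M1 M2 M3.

After op 1 (push 1): stack=[1] mem=[0,0,0,0]
After op 2 (RCL M0): stack=[1,0] mem=[0,0,0,0]
After op 3 (+): stack=[1] mem=[0,0,0,0]
After op 4 (RCL M2): stack=[1,0] mem=[0,0,0,0]
After op 5 (+): stack=[1] mem=[0,0,0,0]
After op 6 (STO M0): stack=[empty] mem=[1,0,0,0]
After op 7 (push 4): stack=[4] mem=[1,0,0,0]
After op 8 (pop): stack=[empty] mem=[1,0,0,0]
After op 9 (push 1): stack=[1] mem=[1,0,0,0]
After op 10 (STO M2): stack=[empty] mem=[1,0,1,0]
After op 11 (RCL M0): stack=[1] mem=[1,0,1,0]
After op 12 (RCL M3): stack=[1,0] mem=[1,0,1,0]
After op 13 (RCL M2): stack=[1,0,1] mem=[1,0,1,0]
After op 14 (-): stack=[1,-1] mem=[1,0,1,0]
After op 15 (dup): stack=[1,-1,-1] mem=[1,0,1,0]
After op 16 (push 15): stack=[1,-1,-1,15] mem=[1,0,1,0]
After op 17 (/): stack=[1,-1,-1] mem=[1,0,1,0]

Answer: 1 0 1 0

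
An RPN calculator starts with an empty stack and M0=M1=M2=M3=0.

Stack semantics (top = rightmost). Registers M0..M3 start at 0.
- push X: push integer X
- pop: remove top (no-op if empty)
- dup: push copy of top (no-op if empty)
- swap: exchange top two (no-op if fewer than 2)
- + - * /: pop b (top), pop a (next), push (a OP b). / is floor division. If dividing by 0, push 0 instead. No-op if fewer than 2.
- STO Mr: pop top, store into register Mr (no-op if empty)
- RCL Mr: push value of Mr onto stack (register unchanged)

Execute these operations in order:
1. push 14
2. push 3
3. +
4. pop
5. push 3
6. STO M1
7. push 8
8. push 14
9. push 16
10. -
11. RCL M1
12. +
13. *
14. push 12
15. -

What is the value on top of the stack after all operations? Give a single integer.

After op 1 (push 14): stack=[14] mem=[0,0,0,0]
After op 2 (push 3): stack=[14,3] mem=[0,0,0,0]
After op 3 (+): stack=[17] mem=[0,0,0,0]
After op 4 (pop): stack=[empty] mem=[0,0,0,0]
After op 5 (push 3): stack=[3] mem=[0,0,0,0]
After op 6 (STO M1): stack=[empty] mem=[0,3,0,0]
After op 7 (push 8): stack=[8] mem=[0,3,0,0]
After op 8 (push 14): stack=[8,14] mem=[0,3,0,0]
After op 9 (push 16): stack=[8,14,16] mem=[0,3,0,0]
After op 10 (-): stack=[8,-2] mem=[0,3,0,0]
After op 11 (RCL M1): stack=[8,-2,3] mem=[0,3,0,0]
After op 12 (+): stack=[8,1] mem=[0,3,0,0]
After op 13 (*): stack=[8] mem=[0,3,0,0]
After op 14 (push 12): stack=[8,12] mem=[0,3,0,0]
After op 15 (-): stack=[-4] mem=[0,3,0,0]

Answer: -4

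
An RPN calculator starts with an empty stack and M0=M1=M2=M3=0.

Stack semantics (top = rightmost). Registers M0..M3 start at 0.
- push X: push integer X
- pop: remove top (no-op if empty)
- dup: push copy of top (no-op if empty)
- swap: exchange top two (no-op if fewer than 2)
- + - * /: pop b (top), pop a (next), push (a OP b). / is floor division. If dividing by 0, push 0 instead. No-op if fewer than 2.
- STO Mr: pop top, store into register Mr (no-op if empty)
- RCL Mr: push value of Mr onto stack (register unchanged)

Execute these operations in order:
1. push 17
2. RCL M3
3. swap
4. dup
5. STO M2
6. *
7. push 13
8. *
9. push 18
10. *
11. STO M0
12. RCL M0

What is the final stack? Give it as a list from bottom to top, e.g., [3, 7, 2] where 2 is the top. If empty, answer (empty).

After op 1 (push 17): stack=[17] mem=[0,0,0,0]
After op 2 (RCL M3): stack=[17,0] mem=[0,0,0,0]
After op 3 (swap): stack=[0,17] mem=[0,0,0,0]
After op 4 (dup): stack=[0,17,17] mem=[0,0,0,0]
After op 5 (STO M2): stack=[0,17] mem=[0,0,17,0]
After op 6 (*): stack=[0] mem=[0,0,17,0]
After op 7 (push 13): stack=[0,13] mem=[0,0,17,0]
After op 8 (*): stack=[0] mem=[0,0,17,0]
After op 9 (push 18): stack=[0,18] mem=[0,0,17,0]
After op 10 (*): stack=[0] mem=[0,0,17,0]
After op 11 (STO M0): stack=[empty] mem=[0,0,17,0]
After op 12 (RCL M0): stack=[0] mem=[0,0,17,0]

Answer: [0]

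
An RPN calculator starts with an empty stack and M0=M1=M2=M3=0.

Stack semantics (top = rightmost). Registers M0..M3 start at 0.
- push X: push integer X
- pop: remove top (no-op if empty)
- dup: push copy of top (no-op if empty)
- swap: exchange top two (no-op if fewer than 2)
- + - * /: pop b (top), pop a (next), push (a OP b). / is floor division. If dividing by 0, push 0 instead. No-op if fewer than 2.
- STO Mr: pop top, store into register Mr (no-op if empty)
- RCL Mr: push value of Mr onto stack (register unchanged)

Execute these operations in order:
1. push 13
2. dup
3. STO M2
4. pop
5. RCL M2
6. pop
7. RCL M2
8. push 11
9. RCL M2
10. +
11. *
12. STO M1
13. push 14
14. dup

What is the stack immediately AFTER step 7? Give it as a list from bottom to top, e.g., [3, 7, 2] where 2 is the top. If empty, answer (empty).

After op 1 (push 13): stack=[13] mem=[0,0,0,0]
After op 2 (dup): stack=[13,13] mem=[0,0,0,0]
After op 3 (STO M2): stack=[13] mem=[0,0,13,0]
After op 4 (pop): stack=[empty] mem=[0,0,13,0]
After op 5 (RCL M2): stack=[13] mem=[0,0,13,0]
After op 6 (pop): stack=[empty] mem=[0,0,13,0]
After op 7 (RCL M2): stack=[13] mem=[0,0,13,0]

[13]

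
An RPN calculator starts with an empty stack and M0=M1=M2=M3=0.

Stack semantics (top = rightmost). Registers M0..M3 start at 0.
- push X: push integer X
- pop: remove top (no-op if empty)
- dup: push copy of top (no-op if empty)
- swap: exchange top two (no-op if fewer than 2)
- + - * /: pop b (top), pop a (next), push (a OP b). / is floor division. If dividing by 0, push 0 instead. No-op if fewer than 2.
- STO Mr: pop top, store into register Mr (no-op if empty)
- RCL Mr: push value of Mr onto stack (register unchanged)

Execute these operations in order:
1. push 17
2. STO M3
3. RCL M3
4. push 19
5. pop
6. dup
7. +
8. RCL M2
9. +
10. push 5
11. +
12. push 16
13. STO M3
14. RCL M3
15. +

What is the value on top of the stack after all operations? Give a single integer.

After op 1 (push 17): stack=[17] mem=[0,0,0,0]
After op 2 (STO M3): stack=[empty] mem=[0,0,0,17]
After op 3 (RCL M3): stack=[17] mem=[0,0,0,17]
After op 4 (push 19): stack=[17,19] mem=[0,0,0,17]
After op 5 (pop): stack=[17] mem=[0,0,0,17]
After op 6 (dup): stack=[17,17] mem=[0,0,0,17]
After op 7 (+): stack=[34] mem=[0,0,0,17]
After op 8 (RCL M2): stack=[34,0] mem=[0,0,0,17]
After op 9 (+): stack=[34] mem=[0,0,0,17]
After op 10 (push 5): stack=[34,5] mem=[0,0,0,17]
After op 11 (+): stack=[39] mem=[0,0,0,17]
After op 12 (push 16): stack=[39,16] mem=[0,0,0,17]
After op 13 (STO M3): stack=[39] mem=[0,0,0,16]
After op 14 (RCL M3): stack=[39,16] mem=[0,0,0,16]
After op 15 (+): stack=[55] mem=[0,0,0,16]

Answer: 55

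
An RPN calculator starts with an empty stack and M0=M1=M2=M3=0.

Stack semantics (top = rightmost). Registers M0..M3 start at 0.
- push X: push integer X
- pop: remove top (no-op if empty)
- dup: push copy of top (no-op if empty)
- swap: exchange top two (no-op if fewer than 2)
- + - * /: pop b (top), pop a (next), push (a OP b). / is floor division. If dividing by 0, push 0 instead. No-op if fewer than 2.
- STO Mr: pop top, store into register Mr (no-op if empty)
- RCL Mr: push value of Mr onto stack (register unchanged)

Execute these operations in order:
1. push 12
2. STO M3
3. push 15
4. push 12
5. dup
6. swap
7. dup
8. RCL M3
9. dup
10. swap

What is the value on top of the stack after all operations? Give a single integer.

Answer: 12

Derivation:
After op 1 (push 12): stack=[12] mem=[0,0,0,0]
After op 2 (STO M3): stack=[empty] mem=[0,0,0,12]
After op 3 (push 15): stack=[15] mem=[0,0,0,12]
After op 4 (push 12): stack=[15,12] mem=[0,0,0,12]
After op 5 (dup): stack=[15,12,12] mem=[0,0,0,12]
After op 6 (swap): stack=[15,12,12] mem=[0,0,0,12]
After op 7 (dup): stack=[15,12,12,12] mem=[0,0,0,12]
After op 8 (RCL M3): stack=[15,12,12,12,12] mem=[0,0,0,12]
After op 9 (dup): stack=[15,12,12,12,12,12] mem=[0,0,0,12]
After op 10 (swap): stack=[15,12,12,12,12,12] mem=[0,0,0,12]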